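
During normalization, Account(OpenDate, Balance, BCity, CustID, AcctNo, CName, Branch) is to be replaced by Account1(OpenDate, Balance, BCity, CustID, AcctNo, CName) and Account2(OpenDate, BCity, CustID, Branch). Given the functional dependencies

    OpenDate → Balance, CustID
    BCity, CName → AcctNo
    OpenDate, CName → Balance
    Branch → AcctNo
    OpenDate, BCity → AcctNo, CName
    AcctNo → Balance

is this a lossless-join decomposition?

Common attributes: Account1 ∩ Account2 = {OpenDate, BCity, CustID}.
Closure of {OpenDate, BCity, CustID}: OpenDate → Balance, CustID applies, adding Balance; OpenDate, BCity → AcctNo, CName applies, adding AcctNo, CName. So (OpenDate, BCity, CustID)⁺ = {OpenDate, Balance, BCity, CustID, AcctNo, CName}.
This closure contains every attribute of Account1, so Account1 ∩ Account2 → Account1. The join is lossless.

Yes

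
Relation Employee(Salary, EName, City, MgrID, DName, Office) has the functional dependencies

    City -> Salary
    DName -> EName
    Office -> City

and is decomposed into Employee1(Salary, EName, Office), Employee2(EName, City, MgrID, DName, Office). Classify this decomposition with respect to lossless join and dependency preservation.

Lossless test: (EName, Office)⁺ = {Salary, EName, City, Office}, which contains all of one fragment — lossless.
Dependency preservation: the restricted closure of {City} across the fragments never reaches {Salary}, so City → Salary cannot be enforced without a join — not preserved.

lossless but not dependency-preserving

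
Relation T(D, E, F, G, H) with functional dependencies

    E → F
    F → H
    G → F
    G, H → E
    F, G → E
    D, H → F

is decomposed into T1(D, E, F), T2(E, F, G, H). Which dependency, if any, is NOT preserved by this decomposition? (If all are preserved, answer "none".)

Check D, H → F: no single fragment contains all of {D, F, H}, and the restricted closure of {D, H} across the fragments never reaches {F}.
E → F is preserved.
F → H is preserved.
G → F is preserved.
G, H → E is preserved.
F, G → E is preserved.

D, H → F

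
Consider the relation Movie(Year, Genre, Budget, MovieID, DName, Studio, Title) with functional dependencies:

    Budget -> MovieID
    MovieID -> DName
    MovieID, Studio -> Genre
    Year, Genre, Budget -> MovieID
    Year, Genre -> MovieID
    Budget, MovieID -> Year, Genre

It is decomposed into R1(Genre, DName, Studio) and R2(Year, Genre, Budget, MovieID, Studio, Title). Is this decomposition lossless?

No

Common attributes: R1 ∩ R2 = {Genre, Studio}.
No dependency enlarges {Genre, Studio}, so (Genre, Studio)⁺ = {Genre, Studio}.
The closure contains neither all of R1 = {Genre, DName, Studio} nor all of R2 = {Year, Genre, Budget, MovieID, Studio, Title}, so the common attributes are not a superkey of either fragment. The join is lossy.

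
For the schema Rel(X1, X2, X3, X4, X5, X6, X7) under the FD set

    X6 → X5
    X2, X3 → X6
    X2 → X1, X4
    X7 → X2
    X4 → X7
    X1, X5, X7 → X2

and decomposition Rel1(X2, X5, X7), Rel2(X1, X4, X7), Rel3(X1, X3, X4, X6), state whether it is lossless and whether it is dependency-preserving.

Lossless test (chase): Rows 1 and 2 agree on X7; apply X7→X2 and equate their X2 entries. Rows 2 and 3 agree on X4; apply X4→X7 and equate their X7 entries. Rows 1 and 2 agree on X2; apply X2→X1, X4 and equate their X1, X4 entries. Rows 1 and 3 agree on X7; apply X7→X2 and equate their X2 entries. No row becomes fully distinguished — the join is lossy.
Dependency preservation: the restricted closure of {X6} across the fragments never reaches {X5}, so X6 → X5 cannot be enforced without a join — not preserved.

lossy and not dependency-preserving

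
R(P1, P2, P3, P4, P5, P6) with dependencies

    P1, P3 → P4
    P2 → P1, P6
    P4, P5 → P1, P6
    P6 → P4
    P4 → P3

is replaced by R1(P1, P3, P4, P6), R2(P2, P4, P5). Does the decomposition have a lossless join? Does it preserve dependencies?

lossy and not dependency-preserving

Lossless test: (P4)⁺ = {P3, P4}, which is a superkey of neither fragment — lossy.
Dependency preservation: the restricted closure of {P2} across the fragments never reaches {P1, P6}, so P2 → P1, P6 cannot be enforced without a join — not preserved.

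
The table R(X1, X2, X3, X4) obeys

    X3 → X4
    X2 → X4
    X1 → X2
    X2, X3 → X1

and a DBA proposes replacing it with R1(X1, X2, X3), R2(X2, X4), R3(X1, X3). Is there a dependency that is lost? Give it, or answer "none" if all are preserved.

Check X3 → X4: no single fragment contains all of {X3, X4}, and the restricted closure of {X3} across the fragments never reaches {X4}.
X2 → X4 is preserved.
X1 → X2 is preserved.
X2, X3 → X1 is preserved.

X3 → X4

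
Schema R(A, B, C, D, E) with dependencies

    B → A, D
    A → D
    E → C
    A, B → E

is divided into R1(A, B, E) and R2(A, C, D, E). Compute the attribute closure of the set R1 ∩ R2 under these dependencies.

R1 ∩ R2 = {A, E}.
A → D applies, adding D
E → C applies, adding C
Closure: {A, C, D, E}.

A, C, D, E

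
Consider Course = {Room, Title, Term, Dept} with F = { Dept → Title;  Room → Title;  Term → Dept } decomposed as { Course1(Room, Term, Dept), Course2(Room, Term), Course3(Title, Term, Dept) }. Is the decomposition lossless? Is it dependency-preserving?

lossless but not dependency-preserving

Lossless test (chase): Rows 1 and 3 agree on Dept; apply Dept→Title and equate their Title entries. Rows 1 and 2 agree on Room; apply Room→Title and equate their Title entries. Rows 1 and 2 agree on Term; apply Term→Dept and equate their Dept entries. Row 1 is now all distinguished symbols — the join is lossless.
Dependency preservation: the restricted closure of {Room} across the fragments never reaches {Title}, so Room → Title cannot be enforced without a join — not preserved.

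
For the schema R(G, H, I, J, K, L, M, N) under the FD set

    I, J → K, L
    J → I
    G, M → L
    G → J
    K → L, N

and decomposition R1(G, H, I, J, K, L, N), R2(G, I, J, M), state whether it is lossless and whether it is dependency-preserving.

Lossless test: (G, I, J)⁺ = {G, I, J, K, L, N}, which is a superkey of neither fragment — lossy.
Dependency preservation: G, M → L is not contained in any single fragment, but the restricted closure of its left-hand side across the fragments still reaches the right-hand side; the remaining FDs each lie inside some fragment. All dependencies are preserved.

lossy but dependency-preserving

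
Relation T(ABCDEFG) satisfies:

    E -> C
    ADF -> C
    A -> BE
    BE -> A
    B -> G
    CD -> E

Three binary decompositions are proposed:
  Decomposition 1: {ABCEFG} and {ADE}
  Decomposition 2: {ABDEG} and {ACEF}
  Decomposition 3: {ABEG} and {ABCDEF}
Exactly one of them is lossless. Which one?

Decomposition 3

Decomposition 1: common = {AE}, closure = {ABCEG} → lossy.
Decomposition 2: common = {AE}, closure = {ABCEG} → lossy.
Decomposition 3: common = {ABE}, closure = {ABCEG} → lossless.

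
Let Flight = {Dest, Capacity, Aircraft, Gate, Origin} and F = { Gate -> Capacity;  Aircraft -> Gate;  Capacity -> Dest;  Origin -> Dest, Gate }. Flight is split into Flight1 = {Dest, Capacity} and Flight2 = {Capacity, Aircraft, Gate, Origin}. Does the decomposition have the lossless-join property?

Common attributes: Flight1 ∩ Flight2 = {Capacity}.
Closure of {Capacity}: Capacity → Dest applies, adding Dest. So (Capacity)⁺ = {Dest, Capacity}.
This closure contains every attribute of Flight1, so Flight1 ∩ Flight2 → Flight1. The join is lossless.

Yes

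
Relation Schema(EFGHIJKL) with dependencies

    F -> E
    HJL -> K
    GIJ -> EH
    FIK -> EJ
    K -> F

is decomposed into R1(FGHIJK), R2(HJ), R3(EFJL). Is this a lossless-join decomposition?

Chase test. Columns are EFGHIJKL; row i has aⱼ where attribute j ∈ Ri, else bᵢⱼ.
Initial tableau (one row per fragment):
  row 1: b11 a2 a3 a4 a5 a6 a7 b18
  row 2: b21 b22 b23 a4 b25 a6 b27 b28
  row 3: a1 a2 b33 b34 b35 a6 b37 a8
Rows 1 and 3 agree on F; apply F→E and equate their E entries.
No row becomes fully distinguished — the join is lossy.

No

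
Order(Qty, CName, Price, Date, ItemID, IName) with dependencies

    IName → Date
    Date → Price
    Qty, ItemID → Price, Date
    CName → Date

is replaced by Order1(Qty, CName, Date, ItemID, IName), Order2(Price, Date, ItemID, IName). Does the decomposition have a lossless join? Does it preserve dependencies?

Lossless test: (Date, ItemID, IName)⁺ = {Price, Date, ItemID, IName}, which contains all of one fragment — lossless.
Dependency preservation: Qty, ItemID → Price, Date is not contained in any single fragment, but the restricted closure of its left-hand side across the fragments still reaches the right-hand side; the remaining FDs each lie inside some fragment. All dependencies are preserved.

lossless and dependency-preserving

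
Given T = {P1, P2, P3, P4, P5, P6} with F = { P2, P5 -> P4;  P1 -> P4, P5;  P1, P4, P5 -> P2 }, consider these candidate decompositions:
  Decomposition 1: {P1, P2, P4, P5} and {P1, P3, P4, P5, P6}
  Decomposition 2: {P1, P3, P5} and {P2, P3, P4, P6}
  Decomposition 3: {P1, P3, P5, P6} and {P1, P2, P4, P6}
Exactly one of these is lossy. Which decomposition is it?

Decomposition 2

Decomposition 1: common = {P1, P4, P5}, closure = {P1, P2, P4, P5} → lossless.
Decomposition 2: common = {P3}, closure = {P3} → lossy.
Decomposition 3: common = {P1, P6}, closure = {P1, P2, P4, P5, P6} → lossless.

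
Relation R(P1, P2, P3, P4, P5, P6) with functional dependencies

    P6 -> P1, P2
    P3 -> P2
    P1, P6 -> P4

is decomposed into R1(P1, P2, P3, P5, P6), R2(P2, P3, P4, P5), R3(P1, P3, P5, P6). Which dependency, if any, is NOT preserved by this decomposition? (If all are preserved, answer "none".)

Check P1, P6 → P4: no single fragment contains all of {P1, P4, P6}, and the restricted closure of {P1, P6} across the fragments never reaches {P4}.
P6 → P1, P2 is preserved.
P3 → P2 is preserved.

P1, P6 -> P4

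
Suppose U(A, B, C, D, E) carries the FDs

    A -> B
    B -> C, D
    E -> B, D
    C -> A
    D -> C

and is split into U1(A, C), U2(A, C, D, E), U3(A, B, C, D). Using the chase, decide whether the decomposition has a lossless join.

Chase test. Columns are A, B, C, D, E; row i has aⱼ where attribute j ∈ Ui, else bᵢⱼ.
Initial tableau (one row per fragment):
  row 1: a1 b12 a3 b14 b15
  row 2: a1 b22 a3 a4 a5
  row 3: a1 a2 a3 a4 b35
Rows 1 and 2 agree on A; apply A→B and equate their B entries.
Rows 1 and 3 agree on A; apply A→B and equate their B entries.
Rows 1 and 2 agree on B; apply B→C, D and equate their C, D entries.
Row 2 is now all distinguished symbols — the join is lossless.

Yes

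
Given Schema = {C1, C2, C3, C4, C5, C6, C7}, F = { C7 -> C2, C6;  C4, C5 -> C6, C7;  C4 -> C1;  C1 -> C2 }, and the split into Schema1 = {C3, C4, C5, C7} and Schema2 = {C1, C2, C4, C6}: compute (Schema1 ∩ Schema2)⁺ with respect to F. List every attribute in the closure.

C1, C2, C4

Schema1 ∩ Schema2 = {C4}.
C4 → C1 applies, adding C1
C1 → C2 applies, adding C2
Closure: {C1, C2, C4}.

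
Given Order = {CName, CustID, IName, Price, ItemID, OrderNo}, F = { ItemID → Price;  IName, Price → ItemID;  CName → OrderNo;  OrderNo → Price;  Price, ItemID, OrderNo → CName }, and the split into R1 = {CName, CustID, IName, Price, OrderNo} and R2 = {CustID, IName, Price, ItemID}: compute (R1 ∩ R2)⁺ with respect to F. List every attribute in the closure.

R1 ∩ R2 = {CustID, IName, Price}.
IName, Price → ItemID applies, adding ItemID
Closure: {CustID, IName, Price, ItemID}.

CustID, IName, Price, ItemID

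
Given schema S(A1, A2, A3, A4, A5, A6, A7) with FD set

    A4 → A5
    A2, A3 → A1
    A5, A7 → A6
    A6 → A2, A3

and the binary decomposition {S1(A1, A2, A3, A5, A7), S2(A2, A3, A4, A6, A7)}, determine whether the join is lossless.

No

Common attributes: S1 ∩ S2 = {A2, A3, A7}.
Closure of {A2, A3, A7}: A2, A3 → A1 applies, adding A1. So (A2, A3, A7)⁺ = {A1, A2, A3, A7}.
The closure contains neither all of S1 = {A1, A2, A3, A5, A7} nor all of S2 = {A2, A3, A4, A6, A7}, so the common attributes are not a superkey of either fragment. The join is lossy.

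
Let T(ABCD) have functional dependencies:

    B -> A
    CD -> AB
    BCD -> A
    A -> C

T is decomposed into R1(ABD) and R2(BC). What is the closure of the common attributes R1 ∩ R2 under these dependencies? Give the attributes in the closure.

R1 ∩ R2 = {B}.
B → A applies, adding A
A → C applies, adding C
Closure: {ABC}.

ABC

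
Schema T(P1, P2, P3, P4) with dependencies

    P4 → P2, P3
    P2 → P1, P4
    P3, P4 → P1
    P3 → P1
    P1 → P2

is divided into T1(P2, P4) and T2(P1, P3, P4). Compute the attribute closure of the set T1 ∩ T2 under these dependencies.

T1 ∩ T2 = {P4}.
P4 → P2, P3 applies, adding P2, P3
P2 → P1, P4 applies, adding P1
Closure: {P1, P2, P3, P4}.

P1, P2, P3, P4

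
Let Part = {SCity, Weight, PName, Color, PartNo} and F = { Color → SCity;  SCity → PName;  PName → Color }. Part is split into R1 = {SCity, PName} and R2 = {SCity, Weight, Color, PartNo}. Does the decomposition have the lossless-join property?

Common attributes: R1 ∩ R2 = {SCity}.
Closure of {SCity}: SCity → PName applies, adding PName; PName → Color applies, adding Color. So (SCity)⁺ = {SCity, PName, Color}.
This closure contains every attribute of R1, so R1 ∩ R2 → R1. The join is lossless.

Yes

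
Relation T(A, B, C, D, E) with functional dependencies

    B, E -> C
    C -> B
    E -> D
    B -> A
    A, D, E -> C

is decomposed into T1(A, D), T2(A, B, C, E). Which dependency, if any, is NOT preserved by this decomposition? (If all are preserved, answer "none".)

Check E → D: no single fragment contains all of {D, E}, and the restricted closure of {E} across the fragments never reaches {D}.
B, E → C is preserved.
C → B is preserved.
B → A is preserved.
A, D, E → C is preserved.

E -> D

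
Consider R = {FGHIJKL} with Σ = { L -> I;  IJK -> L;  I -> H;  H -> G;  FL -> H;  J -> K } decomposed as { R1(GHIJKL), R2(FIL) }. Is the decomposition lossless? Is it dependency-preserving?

lossy but dependency-preserving

Lossless test: (IL)⁺ = {GHIL}, which is a superkey of neither fragment — lossy.
Dependency preservation: FL → H is not contained in any single fragment, but the restricted closure of its left-hand side across the fragments still reaches the right-hand side; the remaining FDs each lie inside some fragment. All dependencies are preserved.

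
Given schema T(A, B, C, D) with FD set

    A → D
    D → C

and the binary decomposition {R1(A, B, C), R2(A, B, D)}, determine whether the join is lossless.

Common attributes: R1 ∩ R2 = {A, B}.
Closure of {A, B}: A → D applies, adding D; D → C applies, adding C. So (A, B)⁺ = {A, B, C, D}.
This closure contains every attribute of R1, so R1 ∩ R2 → R1. The join is lossless.

Yes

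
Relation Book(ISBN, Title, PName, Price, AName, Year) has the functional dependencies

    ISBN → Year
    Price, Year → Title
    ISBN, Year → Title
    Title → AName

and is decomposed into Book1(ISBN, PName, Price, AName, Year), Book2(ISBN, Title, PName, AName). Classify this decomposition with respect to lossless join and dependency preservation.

lossless but not dependency-preserving

Lossless test: (ISBN, PName, AName)⁺ = {ISBN, Title, PName, AName, Year}, which contains all of one fragment — lossless.
Dependency preservation: the restricted closure of {Price, Year} across the fragments never reaches {Title}, so Price, Year → Title cannot be enforced without a join — not preserved.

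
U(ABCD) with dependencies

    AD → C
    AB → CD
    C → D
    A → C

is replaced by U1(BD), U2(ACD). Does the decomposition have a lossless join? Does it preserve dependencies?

Lossless test: (D)⁺ = {D}, which is a superkey of neither fragment — lossy.
Dependency preservation: AB → CD is not contained in any single fragment, but the restricted closure of its left-hand side across the fragments still reaches the right-hand side; the remaining FDs each lie inside some fragment. All dependencies are preserved.

lossy but dependency-preserving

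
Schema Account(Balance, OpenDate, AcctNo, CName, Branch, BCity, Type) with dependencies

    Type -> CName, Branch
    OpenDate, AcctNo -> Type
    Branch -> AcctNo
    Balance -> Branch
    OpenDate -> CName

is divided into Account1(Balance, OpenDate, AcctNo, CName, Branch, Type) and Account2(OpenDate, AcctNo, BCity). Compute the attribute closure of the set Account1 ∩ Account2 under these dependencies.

OpenDate, AcctNo, CName, Branch, Type

Account1 ∩ Account2 = {OpenDate, AcctNo}.
OpenDate, AcctNo → Type applies, adding Type
OpenDate → CName applies, adding CName
Type → CName, Branch applies, adding Branch
Closure: {OpenDate, AcctNo, CName, Branch, Type}.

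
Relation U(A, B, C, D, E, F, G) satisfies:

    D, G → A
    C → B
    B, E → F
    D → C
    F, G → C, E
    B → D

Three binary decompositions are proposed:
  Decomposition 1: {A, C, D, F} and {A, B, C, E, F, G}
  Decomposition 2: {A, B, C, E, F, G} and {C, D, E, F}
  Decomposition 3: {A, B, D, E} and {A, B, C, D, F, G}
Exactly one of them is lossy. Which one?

Decomposition 1: common = {A, C, F}, closure = {A, B, C, D, F} → lossless.
Decomposition 2: common = {C, E, F}, closure = {B, C, D, E, F} → lossless.
Decomposition 3: common = {A, B, D}, closure = {A, B, C, D} → lossy.

Decomposition 3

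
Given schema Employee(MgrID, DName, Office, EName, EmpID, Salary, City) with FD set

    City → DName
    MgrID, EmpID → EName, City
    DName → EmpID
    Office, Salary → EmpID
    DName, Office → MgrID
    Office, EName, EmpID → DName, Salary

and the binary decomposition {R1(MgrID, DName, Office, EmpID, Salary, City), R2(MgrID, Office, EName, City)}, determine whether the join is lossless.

Yes

Common attributes: R1 ∩ R2 = {MgrID, Office, City}.
Closure of {MgrID, Office, City}: City → DName applies, adding DName; DName → EmpID applies, adding EmpID; MgrID, EmpID → EName, City applies, adding EName; Office, EName, EmpID → DName, Salary applies, adding Salary. So (MgrID, Office, City)⁺ = {MgrID, DName, Office, EName, EmpID, Salary, City}.
This closure contains every attribute of R1, so R1 ∩ R2 → R1. The join is lossless.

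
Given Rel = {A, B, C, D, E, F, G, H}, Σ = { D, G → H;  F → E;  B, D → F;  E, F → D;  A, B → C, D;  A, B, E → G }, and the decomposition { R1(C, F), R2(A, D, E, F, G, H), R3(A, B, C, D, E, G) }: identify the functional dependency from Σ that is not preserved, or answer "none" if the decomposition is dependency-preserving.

Check B, D → F: no single fragment contains all of {B, D, F}, and the restricted closure of {B, D} across the fragments never reaches {F}.
D, G → H is preserved.
F → E is preserved.
E, F → D is preserved.
A, B → C, D is preserved.
A, B, E → G is preserved.

B, D → F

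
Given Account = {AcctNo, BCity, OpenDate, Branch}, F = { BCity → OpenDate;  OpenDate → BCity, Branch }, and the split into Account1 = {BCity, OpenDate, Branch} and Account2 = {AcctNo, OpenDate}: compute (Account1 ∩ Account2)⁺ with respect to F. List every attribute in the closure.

Account1 ∩ Account2 = {OpenDate}.
OpenDate → BCity, Branch applies, adding BCity, Branch
Closure: {BCity, OpenDate, Branch}.

BCity, OpenDate, Branch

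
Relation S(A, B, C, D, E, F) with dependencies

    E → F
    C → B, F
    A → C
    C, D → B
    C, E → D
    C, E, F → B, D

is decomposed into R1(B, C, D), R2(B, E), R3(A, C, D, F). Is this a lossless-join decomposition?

No

Chase test. Columns are A, B, C, D, E, F; row i has aⱼ where attribute j ∈ Ri, else bᵢⱼ.
Initial tableau (one row per fragment):
  row 1: b11 a2 a3 a4 b15 b16
  row 2: b21 a2 b23 b24 a5 b26
  row 3: a1 b32 a3 a4 b35 a6
Rows 1 and 3 agree on C; apply C→B, F and equate their B, F entries.
No row becomes fully distinguished — the join is lossy.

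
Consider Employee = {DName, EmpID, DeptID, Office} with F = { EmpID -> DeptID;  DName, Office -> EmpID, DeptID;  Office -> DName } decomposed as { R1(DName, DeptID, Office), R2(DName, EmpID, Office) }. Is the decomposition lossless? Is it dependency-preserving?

Lossless test: (DName, Office)⁺ = {DName, EmpID, DeptID, Office}, which contains all of one fragment — lossless.
Dependency preservation: the restricted closure of {EmpID} across the fragments never reaches {DeptID}, so EmpID → DeptID cannot be enforced without a join — not preserved.

lossless but not dependency-preserving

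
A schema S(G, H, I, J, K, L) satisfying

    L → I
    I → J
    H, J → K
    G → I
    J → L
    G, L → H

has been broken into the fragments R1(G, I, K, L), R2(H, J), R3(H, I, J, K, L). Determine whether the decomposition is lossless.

Chase test. Columns are G, H, I, J, K, L; row i has aⱼ where attribute j ∈ Ri, else bᵢⱼ.
Initial tableau (one row per fragment):
  row 1: a1 b12 a3 b14 a5 a6
  row 2: b21 a2 b23 a4 b25 b26
  row 3: b31 a2 a3 a4 a5 a6
Rows 1 and 3 agree on I; apply I→J and equate their J entries.
Rows 2 and 3 agree on H, J; apply H, J→K and equate their K entries.
Rows 1 and 2 agree on J; apply J→L and equate their L entries.
Rows 1 and 2 agree on L; apply L→I and equate their I entries.
No row becomes fully distinguished — the join is lossy.

No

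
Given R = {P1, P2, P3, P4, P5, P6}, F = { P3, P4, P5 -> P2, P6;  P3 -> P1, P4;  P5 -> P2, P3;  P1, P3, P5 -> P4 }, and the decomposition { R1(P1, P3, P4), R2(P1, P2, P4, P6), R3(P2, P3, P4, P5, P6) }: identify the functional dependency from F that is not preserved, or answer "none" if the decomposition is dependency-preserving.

P3, P4, P5 → P2, P6 lies within R3.
P3 → P1, P4 lies within R1.
P5 → P2, P3 lies within R3.
P1, P3, P5 → P4: restricted closure across fragments reaches P4.
Every dependency is enforceable on the fragments, so the decomposition is dependency-preserving.

none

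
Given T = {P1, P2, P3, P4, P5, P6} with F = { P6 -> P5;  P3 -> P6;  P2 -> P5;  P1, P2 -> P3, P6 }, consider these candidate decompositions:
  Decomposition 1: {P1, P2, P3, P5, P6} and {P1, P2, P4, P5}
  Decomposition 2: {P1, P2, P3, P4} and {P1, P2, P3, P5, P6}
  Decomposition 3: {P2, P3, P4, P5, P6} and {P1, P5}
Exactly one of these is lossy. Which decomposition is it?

Decomposition 1: common = {P1, P2, P5}, closure = {P1, P2, P3, P5, P6} → lossless.
Decomposition 2: common = {P1, P2, P3}, closure = {P1, P2, P3, P5, P6} → lossless.
Decomposition 3: common = {P5}, closure = {P5} → lossy.

Decomposition 3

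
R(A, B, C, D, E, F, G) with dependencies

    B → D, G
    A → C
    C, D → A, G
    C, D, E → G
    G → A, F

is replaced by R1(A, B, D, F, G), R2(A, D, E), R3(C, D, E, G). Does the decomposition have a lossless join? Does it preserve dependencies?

Lossless test (chase): Rows 1 and 2 agree on A; apply A→C and equate their C entries. Rows 1 and 2 agree on C, D; apply C, D→A, G and equate their A, G entries. Rows 1 and 2 agree on G; apply G→A, F and equate their A, F entries. Rows 1 and 3 agree on G; apply G→A, F and equate their A, F entries. Rows 1 and 3 agree on A; apply A→C and equate their C entries. No row becomes fully distinguished — the join is lossy.
Dependency preservation: the restricted closure of {A} across the fragments never reaches {C}, so A → C cannot be enforced without a join — not preserved.

lossy and not dependency-preserving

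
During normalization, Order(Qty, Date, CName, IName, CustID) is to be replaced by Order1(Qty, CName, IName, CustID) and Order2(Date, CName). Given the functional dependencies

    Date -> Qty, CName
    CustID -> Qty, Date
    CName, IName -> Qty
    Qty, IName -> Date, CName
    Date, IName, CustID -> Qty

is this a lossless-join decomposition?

No

Common attributes: Order1 ∩ Order2 = {CName}.
No dependency enlarges {CName}, so (CName)⁺ = {CName}.
The closure contains neither all of Order1 = {Qty, CName, IName, CustID} nor all of Order2 = {Date, CName}, so the common attributes are not a superkey of either fragment. The join is lossy.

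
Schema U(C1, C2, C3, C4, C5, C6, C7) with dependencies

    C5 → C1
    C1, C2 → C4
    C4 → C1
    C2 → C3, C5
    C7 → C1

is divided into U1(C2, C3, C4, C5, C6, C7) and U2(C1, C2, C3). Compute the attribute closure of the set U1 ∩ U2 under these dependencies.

C1, C2, C3, C4, C5

U1 ∩ U2 = {C2, C3}.
C2 → C3, C5 applies, adding C5
C5 → C1 applies, adding C1
C1, C2 → C4 applies, adding C4
Closure: {C1, C2, C3, C4, C5}.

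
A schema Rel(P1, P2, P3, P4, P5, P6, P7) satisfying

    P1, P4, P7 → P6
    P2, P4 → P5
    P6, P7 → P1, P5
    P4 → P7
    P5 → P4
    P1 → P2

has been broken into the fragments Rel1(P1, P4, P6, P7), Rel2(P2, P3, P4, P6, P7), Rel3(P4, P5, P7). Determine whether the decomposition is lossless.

Chase test. Columns are P1, P2, P3, P4, P5, P6, P7; row i has aⱼ where attribute j ∈ Reli, else bᵢⱼ.
Initial tableau (one row per fragment):
  row 1: a1 b12 b13 a4 b15 a6 a7
  row 2: b21 a2 a3 a4 b25 a6 a7
  row 3: b31 b32 b33 a4 a5 b36 a7
Rows 1 and 2 agree on P6, P7; apply P6, P7→P1, P5 and equate their P1, P5 entries.
Rows 1 and 2 agree on P1; apply P1→P2 and equate their P2 entries.
No row becomes fully distinguished — the join is lossy.

No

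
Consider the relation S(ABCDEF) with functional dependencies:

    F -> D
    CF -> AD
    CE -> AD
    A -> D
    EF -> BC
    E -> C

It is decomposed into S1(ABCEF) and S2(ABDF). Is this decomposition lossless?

Common attributes: S1 ∩ S2 = {ABF}.
Closure of {ABF}: F → D applies, adding D. So (ABF)⁺ = {ABDF}.
This closure contains every attribute of S2, so S1 ∩ S2 → S2. The join is lossless.

Yes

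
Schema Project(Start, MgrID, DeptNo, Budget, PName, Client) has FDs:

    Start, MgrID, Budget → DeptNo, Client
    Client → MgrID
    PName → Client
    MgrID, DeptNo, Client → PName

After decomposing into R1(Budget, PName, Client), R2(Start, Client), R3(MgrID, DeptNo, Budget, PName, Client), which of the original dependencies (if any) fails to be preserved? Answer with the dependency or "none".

Start, MgrID, Budget → DeptNo, Client

Check Start, MgrID, Budget → DeptNo, Client: no single fragment contains all of {Start, MgrID, DeptNo, Budget, Client}, and the restricted closure of {Start, MgrID, Budget} across the fragments never reaches {DeptNo, Client}.
Client → MgrID is preserved.
PName → Client is preserved.
MgrID, DeptNo, Client → PName is preserved.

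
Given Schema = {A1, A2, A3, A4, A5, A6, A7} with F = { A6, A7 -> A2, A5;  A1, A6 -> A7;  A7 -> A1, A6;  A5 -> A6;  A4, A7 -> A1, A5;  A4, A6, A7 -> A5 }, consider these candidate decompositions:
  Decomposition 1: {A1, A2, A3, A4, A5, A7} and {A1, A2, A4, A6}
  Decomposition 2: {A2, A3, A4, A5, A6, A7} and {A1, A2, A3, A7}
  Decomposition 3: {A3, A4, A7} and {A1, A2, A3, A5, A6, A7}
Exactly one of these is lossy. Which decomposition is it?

Decomposition 1

Decomposition 1: common = {A1, A2, A4}, closure = {A1, A2, A4} → lossy.
Decomposition 2: common = {A2, A3, A7}, closure = {A1, A2, A3, A5, A6, A7} → lossless.
Decomposition 3: common = {A3, A7}, closure = {A1, A2, A3, A5, A6, A7} → lossless.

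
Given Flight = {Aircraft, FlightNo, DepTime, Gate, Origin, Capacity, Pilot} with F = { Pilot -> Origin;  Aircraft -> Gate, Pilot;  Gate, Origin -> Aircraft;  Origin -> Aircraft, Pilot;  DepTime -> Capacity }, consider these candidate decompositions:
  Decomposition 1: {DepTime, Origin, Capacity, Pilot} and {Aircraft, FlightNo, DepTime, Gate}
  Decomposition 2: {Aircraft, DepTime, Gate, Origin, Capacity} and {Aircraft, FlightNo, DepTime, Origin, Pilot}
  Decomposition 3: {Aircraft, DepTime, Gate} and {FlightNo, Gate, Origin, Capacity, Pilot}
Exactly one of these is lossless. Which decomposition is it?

Decomposition 2

Decomposition 1: common = {DepTime}, closure = {DepTime, Capacity} → lossy.
Decomposition 2: common = {Aircraft, DepTime, Origin}, closure = {Aircraft, DepTime, Gate, Origin, Capacity, Pilot} → lossless.
Decomposition 3: common = {Gate}, closure = {Gate} → lossy.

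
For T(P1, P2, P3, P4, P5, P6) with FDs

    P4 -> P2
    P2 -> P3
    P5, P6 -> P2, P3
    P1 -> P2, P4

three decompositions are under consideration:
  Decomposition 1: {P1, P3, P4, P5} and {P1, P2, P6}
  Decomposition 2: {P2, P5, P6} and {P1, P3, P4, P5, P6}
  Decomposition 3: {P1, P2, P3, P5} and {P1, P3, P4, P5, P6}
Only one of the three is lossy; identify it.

Decomposition 1: common = {P1}, closure = {P1, P2, P3, P4} → lossy.
Decomposition 2: common = {P5, P6}, closure = {P2, P3, P5, P6} → lossless.
Decomposition 3: common = {P1, P3, P5}, closure = {P1, P2, P3, P4, P5} → lossless.

Decomposition 1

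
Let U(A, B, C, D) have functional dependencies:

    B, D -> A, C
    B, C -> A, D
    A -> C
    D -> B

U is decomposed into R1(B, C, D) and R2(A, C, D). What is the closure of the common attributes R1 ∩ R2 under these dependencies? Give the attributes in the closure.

R1 ∩ R2 = {C, D}.
D → B applies, adding B
B, D → A, C applies, adding A
Closure: {A, B, C, D}.

A, B, C, D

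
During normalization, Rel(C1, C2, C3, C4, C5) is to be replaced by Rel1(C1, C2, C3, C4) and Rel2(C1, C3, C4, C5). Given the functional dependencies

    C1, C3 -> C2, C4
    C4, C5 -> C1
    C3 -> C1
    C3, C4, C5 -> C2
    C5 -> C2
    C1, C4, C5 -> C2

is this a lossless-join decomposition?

Yes

Common attributes: Rel1 ∩ Rel2 = {C1, C3, C4}.
Closure of {C1, C3, C4}: C1, C3 → C2, C4 applies, adding C2. So (C1, C3, C4)⁺ = {C1, C2, C3, C4}.
This closure contains every attribute of Rel1, so Rel1 ∩ Rel2 → Rel1. The join is lossless.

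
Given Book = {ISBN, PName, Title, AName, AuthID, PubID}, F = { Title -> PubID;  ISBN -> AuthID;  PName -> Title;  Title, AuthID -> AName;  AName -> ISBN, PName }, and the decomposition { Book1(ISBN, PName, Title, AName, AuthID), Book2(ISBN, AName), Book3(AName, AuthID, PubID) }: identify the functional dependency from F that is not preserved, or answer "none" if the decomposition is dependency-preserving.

Title -> PubID

Check Title → PubID: no single fragment contains all of {Title, PubID}, and the restricted closure of {Title} across the fragments never reaches {PubID}.
ISBN → AuthID is preserved.
PName → Title is preserved.
Title, AuthID → AName is preserved.
AName → ISBN, PName is preserved.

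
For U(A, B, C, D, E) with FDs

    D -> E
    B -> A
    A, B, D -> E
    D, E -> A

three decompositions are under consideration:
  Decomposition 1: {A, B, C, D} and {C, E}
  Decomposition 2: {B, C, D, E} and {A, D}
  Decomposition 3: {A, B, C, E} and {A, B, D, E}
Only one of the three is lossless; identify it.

Decomposition 2

Decomposition 1: common = {C}, closure = {C} → lossy.
Decomposition 2: common = {D}, closure = {A, D, E} → lossless.
Decomposition 3: common = {A, B, E}, closure = {A, B, E} → lossy.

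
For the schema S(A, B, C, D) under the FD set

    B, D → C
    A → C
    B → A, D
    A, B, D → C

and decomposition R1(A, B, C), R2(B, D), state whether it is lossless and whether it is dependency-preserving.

lossless and dependency-preserving

Lossless test: (B)⁺ = {A, B, C, D}, which contains all of one fragment — lossless.
Dependency preservation: B, D → C; B → A, D; A, B, D → C are not contained in any single fragment, but the restricted closure of each left-hand side across the fragments still reaches the right-hand side; the remaining FDs each lie inside some fragment. All dependencies are preserved.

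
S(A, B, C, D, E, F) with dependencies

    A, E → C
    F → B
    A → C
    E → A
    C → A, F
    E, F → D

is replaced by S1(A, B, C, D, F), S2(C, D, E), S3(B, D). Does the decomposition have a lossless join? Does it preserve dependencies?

Lossless test (chase): Rows 1 and 2 agree on C; apply C→A, F and equate their A, F entries. Rows 1 and 2 agree on F; apply F→B and equate their B entries. Row 2 is now all distinguished symbols — the join is lossless.
Dependency preservation: A, E → C; E → A; E, F → D are not contained in any single fragment, but the restricted closure of each left-hand side across the fragments still reaches the right-hand side; the remaining FDs each lie inside some fragment. All dependencies are preserved.

lossless and dependency-preserving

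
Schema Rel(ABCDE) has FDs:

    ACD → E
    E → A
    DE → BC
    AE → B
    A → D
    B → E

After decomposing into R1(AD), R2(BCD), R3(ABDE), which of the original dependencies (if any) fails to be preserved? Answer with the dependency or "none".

ACD → E

Check ACD → E: no single fragment contains all of {ACDE}, and the restricted closure of {ACD} across the fragments never reaches {E}.
E → A is preserved.
DE → BC is preserved.
AE → B is preserved.
A → D is preserved.
B → E is preserved.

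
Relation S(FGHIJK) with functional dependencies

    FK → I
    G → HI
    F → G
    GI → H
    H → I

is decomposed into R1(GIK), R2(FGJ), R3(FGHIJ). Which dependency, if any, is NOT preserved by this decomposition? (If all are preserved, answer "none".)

FK → I: restricted closure across fragments reaches I.
G → HI lies within R3.
F → G lies within R2.
GI → H lies within R3.
H → I lies within R3.
Every dependency is enforceable on the fragments, so the decomposition is dependency-preserving.

none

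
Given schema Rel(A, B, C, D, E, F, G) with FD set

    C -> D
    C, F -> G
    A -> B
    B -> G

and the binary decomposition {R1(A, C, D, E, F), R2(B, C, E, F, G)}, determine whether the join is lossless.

No

Common attributes: R1 ∩ R2 = {C, E, F}.
Closure of {C, E, F}: C → D applies, adding D; C, F → G applies, adding G. So (C, E, F)⁺ = {C, D, E, F, G}.
The closure contains neither all of R1 = {A, C, D, E, F} nor all of R2 = {B, C, E, F, G}, so the common attributes are not a superkey of either fragment. The join is lossy.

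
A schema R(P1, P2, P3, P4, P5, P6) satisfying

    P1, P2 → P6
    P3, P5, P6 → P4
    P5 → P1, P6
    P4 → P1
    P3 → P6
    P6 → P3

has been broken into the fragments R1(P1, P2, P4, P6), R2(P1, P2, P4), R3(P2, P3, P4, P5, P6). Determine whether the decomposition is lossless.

Yes

Chase test. Columns are P1, P2, P3, P4, P5, P6; row i has aⱼ where attribute j ∈ Ri, else bᵢⱼ.
Initial tableau (one row per fragment):
  row 1: a1 a2 b13 a4 b15 a6
  row 2: a1 a2 b23 a4 b25 b26
  row 3: b31 a2 a3 a4 a5 a6
Rows 1 and 2 agree on P1, P2; apply P1, P2→P6 and equate their P6 entries.
Rows 1 and 3 agree on P4; apply P4→P1 and equate their P1 entries.
Rows 1 and 2 agree on P6; apply P6→P3 and equate their P3 entries.
Rows 1 and 3 agree on P6; apply P6→P3 and equate their P3 entries.
Row 3 is now all distinguished symbols — the join is lossless.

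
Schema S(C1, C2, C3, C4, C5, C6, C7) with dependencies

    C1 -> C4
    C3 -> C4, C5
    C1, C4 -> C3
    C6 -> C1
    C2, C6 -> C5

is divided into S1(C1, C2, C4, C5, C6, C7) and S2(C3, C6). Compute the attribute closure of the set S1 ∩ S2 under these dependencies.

C1, C3, C4, C5, C6

S1 ∩ S2 = {C6}.
C6 → C1 applies, adding C1
C1 → C4 applies, adding C4
C1, C4 → C3 applies, adding C3
C3 → C4, C5 applies, adding C5
Closure: {C1, C3, C4, C5, C6}.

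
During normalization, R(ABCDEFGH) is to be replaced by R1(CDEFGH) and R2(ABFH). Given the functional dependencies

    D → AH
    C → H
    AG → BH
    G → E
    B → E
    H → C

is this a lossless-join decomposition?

Common attributes: R1 ∩ R2 = {FH}.
Closure of {FH}: H → C applies, adding C. So (FH)⁺ = {CFH}.
The closure contains neither all of R1 = {CDEFGH} nor all of R2 = {ABFH}, so the common attributes are not a superkey of either fragment. The join is lossy.

No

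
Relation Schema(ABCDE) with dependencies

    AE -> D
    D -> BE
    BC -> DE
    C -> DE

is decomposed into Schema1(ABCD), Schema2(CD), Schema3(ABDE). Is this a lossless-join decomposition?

Yes

Chase test. Columns are ABCDE; row i has aⱼ where attribute j ∈ Schemai, else bᵢⱼ.
Initial tableau (one row per fragment):
  row 1: a1 a2 a3 a4 b15
  row 2: b21 b22 a3 a4 b25
  row 3: a1 a2 b33 a4 a5
Rows 1 and 2 agree on D; apply D→BE and equate their BE entries.
Rows 1 and 3 agree on D; apply D→BE and equate their BE entries.
Row 1 is now all distinguished symbols — the join is lossless.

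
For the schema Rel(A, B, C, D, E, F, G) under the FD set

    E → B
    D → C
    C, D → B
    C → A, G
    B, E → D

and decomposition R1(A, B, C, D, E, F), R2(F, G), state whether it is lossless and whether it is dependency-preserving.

lossy and not dependency-preserving

Lossless test: (F)⁺ = {F}, which is a superkey of neither fragment — lossy.
Dependency preservation: the restricted closure of {C} across the fragments never reaches {A, G}, so C → A, G cannot be enforced without a join — not preserved.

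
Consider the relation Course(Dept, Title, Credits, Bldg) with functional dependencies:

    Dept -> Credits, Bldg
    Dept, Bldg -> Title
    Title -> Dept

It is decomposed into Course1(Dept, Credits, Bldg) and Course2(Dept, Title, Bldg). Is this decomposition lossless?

Yes

Common attributes: Course1 ∩ Course2 = {Dept, Bldg}.
Closure of {Dept, Bldg}: Dept → Credits, Bldg applies, adding Credits; Dept, Bldg → Title applies, adding Title. So (Dept, Bldg)⁺ = {Dept, Title, Credits, Bldg}.
This closure contains every attribute of Course1, so Course1 ∩ Course2 → Course1. The join is lossless.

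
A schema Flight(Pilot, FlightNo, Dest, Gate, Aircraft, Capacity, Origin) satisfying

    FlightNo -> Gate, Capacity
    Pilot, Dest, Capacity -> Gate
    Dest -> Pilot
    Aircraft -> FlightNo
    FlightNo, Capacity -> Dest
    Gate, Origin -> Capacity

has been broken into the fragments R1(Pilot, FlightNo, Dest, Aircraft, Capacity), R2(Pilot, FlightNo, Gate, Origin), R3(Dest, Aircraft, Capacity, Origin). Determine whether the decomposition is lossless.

Yes

Chase test. Columns are Pilot, FlightNo, Dest, Gate, Aircraft, Capacity, Origin; row i has aⱼ where attribute j ∈ Ri, else bᵢⱼ.
Initial tableau (one row per fragment):
  row 1: a1 a2 a3 b14 a5 a6 b17
  row 2: a1 a2 b23 a4 b25 b26 a7
  row 3: b31 b32 a3 b34 a5 a6 a7
Rows 1 and 2 agree on FlightNo; apply FlightNo→Gate, Capacity and equate their Gate, Capacity entries.
Rows 1 and 3 agree on Dest; apply Dest→Pilot and equate their Pilot entries.
Rows 1 and 3 agree on Aircraft; apply Aircraft→FlightNo and equate their FlightNo entries.
Rows 1 and 2 agree on FlightNo, Capacity; apply FlightNo, Capacity→Dest and equate their Dest entries.
Rows 1 and 3 agree on FlightNo; apply FlightNo→Gate, Capacity and equate their Gate, Capacity entries.
Row 3 is now all distinguished symbols — the join is lossless.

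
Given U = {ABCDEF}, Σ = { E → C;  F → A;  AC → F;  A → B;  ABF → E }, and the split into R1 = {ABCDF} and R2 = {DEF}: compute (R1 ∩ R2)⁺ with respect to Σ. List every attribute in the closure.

ABCDEF

R1 ∩ R2 = {DF}.
F → A applies, adding A
A → B applies, adding B
ABF → E applies, adding E
E → C applies, adding C
Closure: {ABCDEF}.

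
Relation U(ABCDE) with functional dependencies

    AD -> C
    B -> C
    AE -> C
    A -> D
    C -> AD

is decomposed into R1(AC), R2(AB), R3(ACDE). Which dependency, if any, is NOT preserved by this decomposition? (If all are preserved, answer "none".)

none

AD → C lies within R3.
B → C: restricted closure across fragments reaches C.
AE → C lies within R3.
A → D lies within R3.
C → AD lies within R3.
Every dependency is enforceable on the fragments, so the decomposition is dependency-preserving.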